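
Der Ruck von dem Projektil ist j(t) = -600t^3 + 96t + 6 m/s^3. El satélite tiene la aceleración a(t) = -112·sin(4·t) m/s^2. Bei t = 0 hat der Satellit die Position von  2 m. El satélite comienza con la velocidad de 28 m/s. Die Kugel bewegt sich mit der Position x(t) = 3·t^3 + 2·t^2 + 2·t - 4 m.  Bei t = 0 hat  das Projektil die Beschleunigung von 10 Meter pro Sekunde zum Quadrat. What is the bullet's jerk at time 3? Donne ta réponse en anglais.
To solve this, we need to take 3 derivatives of our position equation x(t) = 3·t^3 + 2·t^2 + 2·t - 4. Taking d/dt of x(t), we find v(t) = 9·t^2 + 4·t + 2. Differentiating velocity, we get acceleration: a(t) = 18·t + 4. Taking d/dt of a(t), we find j(t) = 18. From the given jerk equation j(t) = 18, we substitute t = 3 to get j = 18.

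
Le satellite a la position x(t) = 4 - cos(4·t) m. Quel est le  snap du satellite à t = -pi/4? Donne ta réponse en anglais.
We must differentiate our position equation x(t) = 4 - cos(4·t) 4 times. Taking d/dt of x(t), we find v(t) = 4·sin(4·t). The derivative of velocity gives acceleration: a(t) = 16·cos(4·t). Taking d/dt of a(t), we find j(t) = -64·sin(4·t). Taking d/dt of j(t), we find s(t) = -256·cos(4·t). From the given snap equation s(t) = -256·cos(4·t), we substitute t = -pi/4 to get s = 256.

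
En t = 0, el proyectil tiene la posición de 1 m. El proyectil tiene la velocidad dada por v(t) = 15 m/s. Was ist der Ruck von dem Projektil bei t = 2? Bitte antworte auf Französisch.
Pour résoudre ceci, nous devons prendre 2 dérivées de notre équation de la vitesse v(t) = 15. La dérivée de la vitesse donne l'accélération: a(t) = 0. En dérivant l'accélération, nous obtenons le jerk: j(t) = 0. De l'équation du jerk j(t) = 0, nous substituons t = 2 pour obtenir j = 0.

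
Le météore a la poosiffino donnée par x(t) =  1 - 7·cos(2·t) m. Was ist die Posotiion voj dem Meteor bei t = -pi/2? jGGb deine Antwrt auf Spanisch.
De la ecuación de la posición x(t) = 1 - 7·cos(2·t), sustituimos t = -pi/2 para obtener x = 8.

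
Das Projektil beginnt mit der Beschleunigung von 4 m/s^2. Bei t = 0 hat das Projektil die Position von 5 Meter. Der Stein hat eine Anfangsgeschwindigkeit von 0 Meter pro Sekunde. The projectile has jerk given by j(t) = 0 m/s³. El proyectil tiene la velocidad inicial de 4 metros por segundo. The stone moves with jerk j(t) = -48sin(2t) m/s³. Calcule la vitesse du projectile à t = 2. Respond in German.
Wir müssen die Stammfunktion unserer Gleichung für den Ruck j(t) = 0 2-mal finden. Mit ∫j(t)dt und Anwendung von a(0) = 4, finden wir a(t) = 4. Mit ∫a(t)dt und Anwendung von v(0) = 4, finden wir v(t) = 4·t + 4. Wir haben die Geschwindigkeit v(t) = 4·t + 4. Durch Einsetzen von t = 2: v(2) = 12.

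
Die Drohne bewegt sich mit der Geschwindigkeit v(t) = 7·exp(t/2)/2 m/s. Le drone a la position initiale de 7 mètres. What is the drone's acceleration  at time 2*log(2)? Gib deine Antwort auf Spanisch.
Partiendo de la velocidad v(t) = 7·exp(t/2)/2, tomamos 1 derivada. La derivada de la velocidad da la aceleración: a(t) = 7·exp(t/2)/4. De la ecuación de la aceleración a(t) = 7·exp(t/2)/4, sustituimos t = 2*log(2) para obtener a = 7/2.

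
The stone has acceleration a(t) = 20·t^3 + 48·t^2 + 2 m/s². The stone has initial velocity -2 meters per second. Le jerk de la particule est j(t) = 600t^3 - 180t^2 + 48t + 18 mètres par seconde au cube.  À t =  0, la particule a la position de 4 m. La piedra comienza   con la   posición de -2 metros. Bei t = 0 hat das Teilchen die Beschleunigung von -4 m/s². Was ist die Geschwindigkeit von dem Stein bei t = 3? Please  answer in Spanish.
Debemos encontrar la integral de nuestra ecuación de la aceleración a(t) = 20·t^3 + 48·t^2 + 2 1 vez. La antiderivada de la aceleración es la velocidad. Usando v(0) = -2, obtenemos v(t) = 5·t^4 + 16·t^3 + 2·t - 2. Usando v(t) = 5·t^4 + 16·t^3 + 2·t - 2 y sustituyendo t = 3, encontramos v = 841.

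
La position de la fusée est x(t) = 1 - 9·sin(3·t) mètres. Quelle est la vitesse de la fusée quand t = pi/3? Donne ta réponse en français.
En partant de la position x(t) = 1 - 9·sin(3·t), nous prenons 1 dérivée. La dérivée de la position donne la vitesse: v(t) = -27·cos(3·t). Nous avons la vitesse v(t) = -27·cos(3·t). En substituant t = pi/3: v(pi/3) = 27.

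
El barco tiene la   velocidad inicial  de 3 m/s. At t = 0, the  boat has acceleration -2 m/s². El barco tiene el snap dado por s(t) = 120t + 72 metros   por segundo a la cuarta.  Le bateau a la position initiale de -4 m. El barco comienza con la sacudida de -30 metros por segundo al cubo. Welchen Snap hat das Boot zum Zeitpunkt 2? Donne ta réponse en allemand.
Mit s(t) = 120·t + 72 und Einsetzen von t = 2, finden wir s = 312.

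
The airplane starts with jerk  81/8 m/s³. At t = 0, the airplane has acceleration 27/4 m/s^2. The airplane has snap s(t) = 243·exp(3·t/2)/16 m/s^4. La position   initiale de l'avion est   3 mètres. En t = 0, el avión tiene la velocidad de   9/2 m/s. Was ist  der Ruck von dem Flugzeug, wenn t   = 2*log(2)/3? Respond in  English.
To solve this, we need to take 1 integral of our snap equation s(t) = 243·exp(3·t/2)/16. Finding the antiderivative of s(t) and using j(0) = 81/8: j(t) = 81·exp(3·t/2)/8. We have jerk j(t) = 81·exp(3·t/2)/8. Substituting t = 2*log(2)/3: j(2*log(2)/3) = 81/4.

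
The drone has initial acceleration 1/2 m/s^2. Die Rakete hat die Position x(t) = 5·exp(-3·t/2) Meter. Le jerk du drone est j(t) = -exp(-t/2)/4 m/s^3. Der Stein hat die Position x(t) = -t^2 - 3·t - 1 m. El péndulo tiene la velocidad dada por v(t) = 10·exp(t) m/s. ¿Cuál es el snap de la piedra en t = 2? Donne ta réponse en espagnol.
Debemos derivar nuestra ecuación de la posición x(t) = -t^2 - 3·t - 1 4 veces. Derivando la posición, obtenemos la velocidad: v(t) = -2·t - 3. Derivando la velocidad, obtenemos la aceleración: a(t) = -2. Derivando la aceleración, obtenemos la sacudida: j(t) = 0. Derivando la sacudida, obtenemos el snap: s(t) = 0. Tenemos el snap s(t) = 0. Sustituyendo t = 2: s(2) = 0.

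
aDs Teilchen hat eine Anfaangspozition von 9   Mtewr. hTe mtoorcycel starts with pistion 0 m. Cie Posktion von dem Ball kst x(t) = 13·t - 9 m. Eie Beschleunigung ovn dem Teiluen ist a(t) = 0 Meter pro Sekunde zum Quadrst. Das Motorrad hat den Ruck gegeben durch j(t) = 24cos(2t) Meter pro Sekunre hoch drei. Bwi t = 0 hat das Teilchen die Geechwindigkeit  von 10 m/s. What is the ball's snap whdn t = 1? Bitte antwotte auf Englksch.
Starting from position x(t) = 13·t - 9, we take 4 derivatives. Differentiating position, we get velocity: v(t) = 13. Differentiating velocity, we get acceleration: a(t) = 0. Taking d/dt of a(t), we find j(t) = 0. Differentiating jerk, we get snap: s(t) = 0. From the given snap equation s(t) = 0, we substitute t = 1 to get s = 0.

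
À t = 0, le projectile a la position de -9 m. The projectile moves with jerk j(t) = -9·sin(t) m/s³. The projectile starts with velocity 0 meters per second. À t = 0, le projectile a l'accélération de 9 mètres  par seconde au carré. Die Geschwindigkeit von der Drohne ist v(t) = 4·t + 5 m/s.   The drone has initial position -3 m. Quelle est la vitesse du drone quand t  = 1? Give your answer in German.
Aus der Gleichung für die Geschwindigkeit v(t) = 4·t + 5, setzen wir t = 1 ein und erhalten v = 9.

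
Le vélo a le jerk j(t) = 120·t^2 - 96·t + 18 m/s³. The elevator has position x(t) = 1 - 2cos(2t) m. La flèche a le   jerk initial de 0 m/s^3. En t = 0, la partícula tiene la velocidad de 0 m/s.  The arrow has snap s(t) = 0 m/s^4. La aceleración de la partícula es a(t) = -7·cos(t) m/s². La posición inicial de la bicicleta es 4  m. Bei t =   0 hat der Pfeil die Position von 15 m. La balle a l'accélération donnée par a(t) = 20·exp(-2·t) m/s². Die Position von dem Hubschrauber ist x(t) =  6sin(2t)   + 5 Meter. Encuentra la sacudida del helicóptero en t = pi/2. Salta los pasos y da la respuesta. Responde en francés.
La réponse est 48.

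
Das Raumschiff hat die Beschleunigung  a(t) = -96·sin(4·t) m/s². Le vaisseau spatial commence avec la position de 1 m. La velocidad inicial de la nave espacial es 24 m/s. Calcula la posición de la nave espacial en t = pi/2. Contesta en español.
Debemos encontrar la antiderivada de nuestra ecuación de la aceleración a(t) = -96·sin(4·t) 2 veces. La antiderivada de la aceleración es la velocidad. Usando v(0) = 24, obtenemos v(t) = 24·cos(4·t). Tomando ∫v(t)dt y aplicando x(0) = 1, encontramos x(t) = 6·sin(4·t) + 1. De la ecuación de la posición x(t) = 6·sin(4·t) + 1, sustituimos t = pi/2 para obtener x = 1.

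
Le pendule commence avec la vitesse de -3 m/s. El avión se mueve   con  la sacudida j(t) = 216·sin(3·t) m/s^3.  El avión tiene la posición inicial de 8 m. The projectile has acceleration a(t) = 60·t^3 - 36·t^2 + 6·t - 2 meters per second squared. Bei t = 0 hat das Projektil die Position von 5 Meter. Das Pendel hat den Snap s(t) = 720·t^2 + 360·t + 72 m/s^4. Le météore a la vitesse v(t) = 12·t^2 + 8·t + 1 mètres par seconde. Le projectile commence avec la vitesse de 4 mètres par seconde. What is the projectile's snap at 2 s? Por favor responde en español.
Partiendo de la aceleración a(t) = 60·t^3 - 36·t^2 + 6·t - 2, tomamos 2 derivadas. La derivada de la aceleración da la sacudida: j(t) = 180·t^2 - 72·t + 6. Derivando la sacudida, obtenemos el snap: s(t) = 360·t - 72. Tenemos el snap s(t) = 360·t - 72. Sustituyendo t = 2: s(2) = 648.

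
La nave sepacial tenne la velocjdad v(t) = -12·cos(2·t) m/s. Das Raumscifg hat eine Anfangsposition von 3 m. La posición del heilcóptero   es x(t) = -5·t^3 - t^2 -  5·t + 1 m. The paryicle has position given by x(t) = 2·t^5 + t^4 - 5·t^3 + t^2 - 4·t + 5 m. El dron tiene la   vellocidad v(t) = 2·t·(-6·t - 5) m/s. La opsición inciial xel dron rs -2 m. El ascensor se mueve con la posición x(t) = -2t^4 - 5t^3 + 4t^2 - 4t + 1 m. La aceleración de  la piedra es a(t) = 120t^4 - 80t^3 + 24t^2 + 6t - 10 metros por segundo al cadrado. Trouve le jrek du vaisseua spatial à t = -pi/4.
En partant de la vitesse v(t) = -12·cos(2·t), nous prenons 2 dérivées. En dérivant la vitesse, nous obtenons l'accélération: a(t) = 24·sin(2·t). En prenant d/dt de a(t), nous trouvons j(t) = 48·cos(2·t). En utilisant j(t) = 48·cos(2·t) et en substituant t = -pi/4, nous trouvons j = 0.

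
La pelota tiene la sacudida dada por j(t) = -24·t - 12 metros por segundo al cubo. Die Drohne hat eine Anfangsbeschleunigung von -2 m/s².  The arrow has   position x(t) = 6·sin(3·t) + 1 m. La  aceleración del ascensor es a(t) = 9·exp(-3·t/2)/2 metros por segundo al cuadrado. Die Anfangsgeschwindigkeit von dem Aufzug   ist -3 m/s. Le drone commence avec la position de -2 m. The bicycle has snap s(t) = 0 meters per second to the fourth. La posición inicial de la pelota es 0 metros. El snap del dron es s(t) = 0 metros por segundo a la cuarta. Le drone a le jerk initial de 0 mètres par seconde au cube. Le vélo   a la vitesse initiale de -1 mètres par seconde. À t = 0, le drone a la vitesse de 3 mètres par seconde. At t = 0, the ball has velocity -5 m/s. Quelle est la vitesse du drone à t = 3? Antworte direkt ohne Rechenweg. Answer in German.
v(3) = -3.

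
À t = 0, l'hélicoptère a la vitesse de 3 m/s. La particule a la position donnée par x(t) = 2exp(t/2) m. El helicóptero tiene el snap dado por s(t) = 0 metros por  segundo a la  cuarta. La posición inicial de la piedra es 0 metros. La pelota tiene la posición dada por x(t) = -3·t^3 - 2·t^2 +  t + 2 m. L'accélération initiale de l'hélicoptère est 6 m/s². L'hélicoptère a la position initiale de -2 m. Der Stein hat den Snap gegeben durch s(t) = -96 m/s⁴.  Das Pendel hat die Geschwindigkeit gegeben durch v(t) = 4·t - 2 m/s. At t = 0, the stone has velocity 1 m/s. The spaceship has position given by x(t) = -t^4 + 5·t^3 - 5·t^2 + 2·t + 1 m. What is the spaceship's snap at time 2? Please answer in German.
Um dies zu lösen, müssen wir 4 Ableitungen unserer Gleichung für die Position x(t) = -t^4 + 5·t^3 - 5·t^2 + 2·t + 1 nehmen. Die Ableitung von der Position ergibt die Geschwindigkeit: v(t) = -4·t^3 + 15·t^2 - 10·t + 2. Die Ableitung von der Geschwindigkeit ergibt die Beschleunigung: a(t) = -12·t^2 + 30·t - 10. Die Ableitung von der Beschleunigung ergibt den Ruck: j(t) = 30 - 24·t. Durch Ableiten von dem Ruck erhalten wir den Snap: s(t) = -24. Wir haben den Snap s(t) = -24. Durch Einsetzen von t = 2: s(2) = -24.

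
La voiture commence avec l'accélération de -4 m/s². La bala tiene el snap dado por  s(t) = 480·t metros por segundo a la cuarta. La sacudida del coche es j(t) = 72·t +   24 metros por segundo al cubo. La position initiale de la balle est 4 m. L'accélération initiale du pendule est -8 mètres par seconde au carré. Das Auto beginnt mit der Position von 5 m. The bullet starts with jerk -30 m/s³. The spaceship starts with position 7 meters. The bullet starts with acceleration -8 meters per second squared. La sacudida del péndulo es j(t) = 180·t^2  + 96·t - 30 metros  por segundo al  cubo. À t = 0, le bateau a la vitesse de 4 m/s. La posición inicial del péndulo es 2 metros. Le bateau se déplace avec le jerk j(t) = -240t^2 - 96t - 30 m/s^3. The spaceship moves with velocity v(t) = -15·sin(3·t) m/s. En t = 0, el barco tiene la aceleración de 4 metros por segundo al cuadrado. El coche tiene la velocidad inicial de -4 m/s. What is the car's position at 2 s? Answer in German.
Wir müssen die Stammfunktion unserer Gleichung für den Ruck j(t) = 72·t + 24 3-mal finden. Das Integral von dem Ruck, mit a(0) = -4, ergibt die Beschleunigung: a(t) = 36·t^2 + 24·t - 4. Das Integral von der Beschleunigung, mit v(0) = -4, ergibt die Geschwindigkeit: v(t) = 12·t^3 + 12·t^2 - 4·t - 4. Durch Integration von der Geschwindigkeit und Verwendung der Anfangsbedingung x(0) = 5, erhalten wir x(t) = 3·t^4 + 4·t^3 - 2·t^2 - 4·t + 5. Aus der Gleichung für die Position x(t) = 3·t^4 + 4·t^3 - 2·t^2 - 4·t + 5, setzen wir t = 2 ein und erhalten x = 69.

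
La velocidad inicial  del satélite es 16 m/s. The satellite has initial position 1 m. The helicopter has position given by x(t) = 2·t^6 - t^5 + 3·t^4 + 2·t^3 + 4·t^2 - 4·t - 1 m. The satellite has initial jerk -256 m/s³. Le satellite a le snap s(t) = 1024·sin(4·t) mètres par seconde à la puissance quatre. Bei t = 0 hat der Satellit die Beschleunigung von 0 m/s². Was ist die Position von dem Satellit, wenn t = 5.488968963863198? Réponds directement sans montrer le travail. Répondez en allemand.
Die Antwort ist 1.14106162380661.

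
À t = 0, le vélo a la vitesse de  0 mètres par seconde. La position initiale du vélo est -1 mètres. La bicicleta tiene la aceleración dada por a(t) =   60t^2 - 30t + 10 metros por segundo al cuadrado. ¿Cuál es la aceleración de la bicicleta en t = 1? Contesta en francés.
En utilisant a(t) = 60·t^2 - 30·t + 10 et en substituant t = 1, nous trouvons a = 40.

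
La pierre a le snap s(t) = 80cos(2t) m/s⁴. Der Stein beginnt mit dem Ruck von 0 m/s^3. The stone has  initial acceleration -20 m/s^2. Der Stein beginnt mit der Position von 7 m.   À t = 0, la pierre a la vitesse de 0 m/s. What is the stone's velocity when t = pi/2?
To solve this, we need to take 3 antiderivatives of our snap equation s(t) = 80·cos(2·t). The integral of snap, with j(0) = 0, gives jerk: j(t) = 40·sin(2·t). Finding the antiderivative of j(t) and using a(0) = -20: a(t) = -20·cos(2·t). The integral of acceleration, with v(0) = 0, gives velocity: v(t) = -10·sin(2·t). We have velocity v(t) = -10·sin(2·t). Substituting t = pi/2: v(pi/2) = 0.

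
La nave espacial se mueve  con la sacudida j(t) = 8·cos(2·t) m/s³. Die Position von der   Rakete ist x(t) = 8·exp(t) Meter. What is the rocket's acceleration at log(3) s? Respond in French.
Nous devons dériver notre équation de la position x(t) = 8·exp(t) 2 fois. En prenant d/dt de x(t), nous trouvons v(t) = 8·exp(t). En dérivant la vitesse, nous obtenons l'accélération: a(t) = 8·exp(t). En utilisant a(t) = 8·exp(t) et en substituant t = log(3), nous trouvons a = 24.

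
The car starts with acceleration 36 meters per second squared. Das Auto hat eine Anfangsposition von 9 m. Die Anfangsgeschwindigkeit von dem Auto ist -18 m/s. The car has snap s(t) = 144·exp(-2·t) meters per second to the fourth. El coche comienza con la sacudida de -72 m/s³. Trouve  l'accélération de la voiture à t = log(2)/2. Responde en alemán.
Um dies zu lösen, müssen wir 2 Integrale unserer Gleichung für den Snap s(t) = 144·exp(-2·t) finden. Mit ∫s(t)dt und Anwendung von j(0) = -72, finden wir j(t) = -72·exp(-2·t). Die Stammfunktion von dem Ruck ist die Beschleunigung. Mit a(0) = 36 erhalten wir a(t) = 36·exp(-2·t). Aus der Gleichung für die Beschleunigung a(t) = 36·exp(-2·t), setzen wir t = log(2)/2 ein und erhalten a = 18.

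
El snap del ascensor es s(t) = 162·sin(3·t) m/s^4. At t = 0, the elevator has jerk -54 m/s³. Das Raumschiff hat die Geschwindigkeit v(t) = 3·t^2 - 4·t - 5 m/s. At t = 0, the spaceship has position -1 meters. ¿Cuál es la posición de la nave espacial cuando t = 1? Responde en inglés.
Starting from velocity v(t) = 3·t^2 - 4·t - 5, we take 1 antiderivative. The antiderivative of velocity is position. Using x(0) = -1, we get x(t) = t^3 - 2·t^2 - 5·t - 1. From the given position equation x(t) = t^3 - 2·t^2 - 5·t - 1, we substitute t = 1 to get x = -7.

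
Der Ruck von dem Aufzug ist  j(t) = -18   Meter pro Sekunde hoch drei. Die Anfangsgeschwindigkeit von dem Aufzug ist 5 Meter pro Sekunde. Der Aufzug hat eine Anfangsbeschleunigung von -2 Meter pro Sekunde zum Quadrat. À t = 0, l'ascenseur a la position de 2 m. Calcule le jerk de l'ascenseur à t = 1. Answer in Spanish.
Tenemos la sacudida j(t) = -18. Sustituyendo t = 1: j(1) = -18.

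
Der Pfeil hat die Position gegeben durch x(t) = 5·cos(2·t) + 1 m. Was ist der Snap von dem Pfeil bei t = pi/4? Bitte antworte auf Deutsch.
Um dies zu lösen, müssen wir 4 Ableitungen unserer Gleichung für die Position x(t) = 5·cos(2·t) + 1 nehmen. Die Ableitung von der Position ergibt die Geschwindigkeit: v(t) = -10·sin(2·t). Die Ableitung von der Geschwindigkeit ergibt die Beschleunigung: a(t) = -20·cos(2·t). Durch Ableiten von der Beschleunigung erhalten wir den Ruck: j(t) = 40·sin(2·t). Mit d/dt von j(t) finden wir s(t) = 80·cos(2·t). Mit s(t) = 80·cos(2·t) und Einsetzen von t = pi/4, finden wir s = 0.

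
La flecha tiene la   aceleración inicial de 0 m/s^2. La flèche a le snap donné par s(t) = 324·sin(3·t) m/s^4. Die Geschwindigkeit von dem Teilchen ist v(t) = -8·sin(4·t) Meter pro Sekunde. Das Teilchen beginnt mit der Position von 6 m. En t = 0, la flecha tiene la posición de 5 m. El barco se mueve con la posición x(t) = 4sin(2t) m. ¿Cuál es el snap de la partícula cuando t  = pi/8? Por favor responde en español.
Partiendo de la velocidad v(t) = -8·sin(4·t), tomamos 3 derivadas. Tomando d/dt de v(t), encontramos a(t) = -32·cos(4·t). Derivando la aceleración, obtenemos la sacudida: j(t) = 128·sin(4·t). Tomando d/dt de j(t), encontramos s(t) = 512·cos(4·t). Tenemos el snap s(t) = 512·cos(4·t). Sustituyendo t = pi/8: s(pi/8) = 0.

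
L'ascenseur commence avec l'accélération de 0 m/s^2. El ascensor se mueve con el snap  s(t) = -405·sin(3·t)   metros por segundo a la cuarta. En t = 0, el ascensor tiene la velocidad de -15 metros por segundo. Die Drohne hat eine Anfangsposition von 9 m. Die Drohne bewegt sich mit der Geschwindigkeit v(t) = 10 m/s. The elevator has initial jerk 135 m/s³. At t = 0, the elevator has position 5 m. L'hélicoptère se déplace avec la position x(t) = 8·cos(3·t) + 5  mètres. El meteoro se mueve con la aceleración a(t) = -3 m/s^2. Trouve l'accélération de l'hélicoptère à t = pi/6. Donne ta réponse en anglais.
We must differentiate our position equation x(t) = 8·cos(3·t) + 5 2 times. The derivative of position gives velocity: v(t) = -24·sin(3·t). Taking d/dt of v(t), we find a(t) = -72·cos(3·t). We have acceleration a(t) = -72·cos(3·t). Substituting t = pi/6: a(pi/6) = 0.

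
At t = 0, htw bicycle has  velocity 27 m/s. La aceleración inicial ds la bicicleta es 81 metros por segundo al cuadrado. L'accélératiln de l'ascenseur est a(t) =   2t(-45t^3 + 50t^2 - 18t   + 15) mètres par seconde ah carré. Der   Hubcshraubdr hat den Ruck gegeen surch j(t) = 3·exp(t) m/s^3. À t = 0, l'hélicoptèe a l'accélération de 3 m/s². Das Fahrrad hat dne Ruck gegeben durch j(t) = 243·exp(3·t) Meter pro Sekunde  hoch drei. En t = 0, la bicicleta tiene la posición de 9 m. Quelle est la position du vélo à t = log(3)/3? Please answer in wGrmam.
Ausgehend von dem Ruck j(t) = 243·exp(3·t), nehmen wir 3 Integrale. Das Integral von dem Ruck, mit a(0) = 81, ergibt die Beschleunigung: a(t) = 81·exp(3·t). Die Stammfunktion von der Beschleunigung, mit v(0) = 27, ergibt die Geschwindigkeit: v(t) = 27·exp(3·t). Die Stammfunktion von der Geschwindigkeit ist die Position. Mit x(0) = 9 erhalten wir x(t) = 9·exp(3·t). Wir haben die Position x(t) = 9·exp(3·t). Durch Einsetzen von t = log(3)/3: x(log(3)/3) = 27.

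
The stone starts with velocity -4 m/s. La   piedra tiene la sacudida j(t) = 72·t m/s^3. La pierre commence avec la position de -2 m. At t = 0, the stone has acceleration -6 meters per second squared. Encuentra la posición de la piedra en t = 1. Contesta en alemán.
Wir müssen das Integral unserer Gleichung für den Ruck j(t) = 72·t 3-mal finden. Das Integral von dem Ruck, mit a(0) = -6, ergibt die Beschleunigung: a(t) = 36·t^2 - 6. Das Integral von der Beschleunigung, mit v(0) = -4, ergibt die Geschwindigkeit: v(t) = 12·t^3 - 6·t - 4. Die Stammfunktion von der Geschwindigkeit ist die Position. Mit x(0) = -2 erhalten wir x(t) = 3·t^4 - 3·t^2 - 4·t - 2. Mit x(t) = 3·t^4 - 3·t^2 - 4·t - 2 und Einsetzen von t = 1, finden wir x = -6.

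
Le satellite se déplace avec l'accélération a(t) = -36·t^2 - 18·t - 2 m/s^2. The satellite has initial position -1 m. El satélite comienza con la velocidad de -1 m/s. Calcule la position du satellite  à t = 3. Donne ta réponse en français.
Pour résoudre ceci, nous devons prendre 2 primitives de notre équation de l'accélération a(t) = -36·t^2 - 18·t - 2. En intégrant l'accélération et en utilisant la condition initiale v(0) = -1, nous obtenons v(t) = -12·t^3 - 9·t^2 - 2·t - 1. En prenant ∫v(t)dt et en appliquant x(0) = -1, nous trouvons x(t) = -3·t^4 - 3·t^3 - t^2 - t - 1. Nous avons la position x(t) = -3·t^4 - 3·t^3 - t^2 - t - 1. En substituant t = 3: x(3) = -337.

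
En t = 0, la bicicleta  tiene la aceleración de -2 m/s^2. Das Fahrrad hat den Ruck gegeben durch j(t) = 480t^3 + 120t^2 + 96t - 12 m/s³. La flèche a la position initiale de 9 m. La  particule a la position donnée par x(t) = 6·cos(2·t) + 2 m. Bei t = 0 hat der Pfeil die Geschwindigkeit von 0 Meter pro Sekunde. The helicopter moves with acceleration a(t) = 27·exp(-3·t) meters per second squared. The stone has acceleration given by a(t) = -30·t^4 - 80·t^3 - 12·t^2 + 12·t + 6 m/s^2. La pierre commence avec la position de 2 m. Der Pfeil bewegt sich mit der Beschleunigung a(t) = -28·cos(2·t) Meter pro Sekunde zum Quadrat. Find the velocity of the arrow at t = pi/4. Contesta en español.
Necesitamos integrar nuestra ecuación de la aceleración a(t) = -28·cos(2·t) 1 vez. Tomando ∫a(t)dt y aplicando v(0) = 0, encontramos v(t) = -14·sin(2·t). Usando v(t) = -14·sin(2·t) y sustituyendo t = pi/4, encontramos v = -14.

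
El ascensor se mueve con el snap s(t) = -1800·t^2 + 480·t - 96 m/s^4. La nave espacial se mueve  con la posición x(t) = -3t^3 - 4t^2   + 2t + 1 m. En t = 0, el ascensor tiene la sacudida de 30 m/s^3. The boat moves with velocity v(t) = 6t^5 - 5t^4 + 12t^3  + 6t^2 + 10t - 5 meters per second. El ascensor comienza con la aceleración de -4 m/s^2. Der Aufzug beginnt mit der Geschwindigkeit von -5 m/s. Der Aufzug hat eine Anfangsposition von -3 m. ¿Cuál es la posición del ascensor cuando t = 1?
Para resolver esto, necesitamos tomar 4 integrales de nuestra ecuación del snap s(t) = -1800·t^2 + 480·t - 96. Tomando ∫s(t)dt y aplicando j(0) = 30, encontramos j(t) = -600·t^3 + 240·t^2 - 96·t + 30. Tomando ∫j(t)dt y aplicando a(0) = -4, encontramos a(t) = -150·t^4 + 80·t^3 - 48·t^2 + 30·t - 4. Tomando ∫a(t)dt y aplicando v(0) = -5, encontramos v(t) = -30·t^5 + 20·t^4 - 16·t^3 + 15·t^2 - 4·t - 5. La integral de la velocidad es la posición. Usando x(0) = -3, obtenemos x(t) = -5·t^6 + 4·t^5 - 4·t^4 + 5·t^3 - 2·t^2 - 5·t - 3. Usando x(t) = -5·t^6 + 4·t^5 - 4·t^4 + 5·t^3 - 2·t^2 - 5·t - 3 y sustituyendo t = 1, encontramos x = -10.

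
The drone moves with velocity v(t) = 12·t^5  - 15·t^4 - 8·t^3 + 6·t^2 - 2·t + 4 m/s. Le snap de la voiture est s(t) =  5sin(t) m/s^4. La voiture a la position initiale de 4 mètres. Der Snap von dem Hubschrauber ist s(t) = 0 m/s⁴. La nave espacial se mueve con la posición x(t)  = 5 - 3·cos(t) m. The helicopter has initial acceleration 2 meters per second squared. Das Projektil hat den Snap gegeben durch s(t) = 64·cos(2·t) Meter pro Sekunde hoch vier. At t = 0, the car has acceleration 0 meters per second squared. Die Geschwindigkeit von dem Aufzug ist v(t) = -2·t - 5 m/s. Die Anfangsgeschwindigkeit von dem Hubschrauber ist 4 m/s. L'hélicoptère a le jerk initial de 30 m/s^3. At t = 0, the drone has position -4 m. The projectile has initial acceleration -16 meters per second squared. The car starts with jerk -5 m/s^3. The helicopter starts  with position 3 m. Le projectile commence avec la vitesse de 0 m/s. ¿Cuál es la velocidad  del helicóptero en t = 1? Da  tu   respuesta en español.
Debemos encontrar la antiderivada de nuestra ecuación del snap s(t) = 0 3 veces. Tomando ∫s(t)dt y aplicando j(0) = 30, encontramos j(t) = 30. La antiderivada de la sacudida es la aceleración. Usando a(0) = 2, obtenemos a(t) = 30·t + 2. La integral de la aceleración es la velocidad. Usando v(0) = 4, obtenemos v(t) = 15·t^2 + 2·t + 4. Usando v(t) = 15·t^2 + 2·t + 4 y sustituyendo t = 1, encontramos v = 21.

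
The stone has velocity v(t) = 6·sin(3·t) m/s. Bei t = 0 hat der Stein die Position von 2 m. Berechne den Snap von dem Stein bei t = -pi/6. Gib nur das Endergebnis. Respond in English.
At t = -pi/6, s = 0.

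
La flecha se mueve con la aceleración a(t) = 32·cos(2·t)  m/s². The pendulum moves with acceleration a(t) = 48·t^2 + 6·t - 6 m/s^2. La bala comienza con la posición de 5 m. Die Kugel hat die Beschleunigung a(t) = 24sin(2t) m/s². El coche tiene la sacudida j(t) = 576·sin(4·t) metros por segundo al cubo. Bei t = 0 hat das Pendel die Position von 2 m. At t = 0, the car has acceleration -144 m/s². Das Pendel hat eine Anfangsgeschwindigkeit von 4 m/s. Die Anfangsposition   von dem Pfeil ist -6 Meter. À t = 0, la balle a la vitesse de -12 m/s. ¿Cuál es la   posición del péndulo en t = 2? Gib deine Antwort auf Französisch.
En partant de l'accélération a(t) = 48·t^2 + 6·t - 6, nous prenons 2 intégrales. L'intégrale de l'accélération est la vitesse. En utilisant v(0) = 4, nous obtenons v(t) = 16·t^3 + 3·t^2 - 6·t + 4. La primitive de la vitesse, avec x(0) = 2, donne la position: x(t) = 4·t^4 + t^3 - 3·t^2 + 4·t + 2. En utilisant x(t) = 4·t^4 + t^3 - 3·t^2 + 4·t + 2 et en substituant t = 2, nous trouvons x = 70.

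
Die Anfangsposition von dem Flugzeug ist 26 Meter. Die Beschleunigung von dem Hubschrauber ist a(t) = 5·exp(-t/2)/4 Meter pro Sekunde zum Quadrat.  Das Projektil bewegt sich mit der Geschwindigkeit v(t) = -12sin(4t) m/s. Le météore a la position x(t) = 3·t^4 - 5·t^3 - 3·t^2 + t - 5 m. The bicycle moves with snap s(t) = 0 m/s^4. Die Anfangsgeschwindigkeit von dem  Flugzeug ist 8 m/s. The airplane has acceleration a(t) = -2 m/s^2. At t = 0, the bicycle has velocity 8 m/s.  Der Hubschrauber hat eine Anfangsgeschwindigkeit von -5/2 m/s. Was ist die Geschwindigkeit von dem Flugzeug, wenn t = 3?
Um dies zu lösen, müssen wir 1 Stammfunktion unserer Gleichung für die Beschleunigung a(t) = -2 finden. Das Integral von der Beschleunigung ist die Geschwindigkeit. Mit v(0) = 8 erhalten wir v(t) = 8 - 2·t. Mit v(t) = 8 - 2·t und Einsetzen von t = 3, finden wir v = 2.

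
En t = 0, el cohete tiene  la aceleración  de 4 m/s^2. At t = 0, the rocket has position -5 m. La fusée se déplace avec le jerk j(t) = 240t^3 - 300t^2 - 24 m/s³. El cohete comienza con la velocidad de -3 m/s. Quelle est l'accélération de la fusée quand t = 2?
Pour résoudre ceci, nous devons prendre 1 intégrale de notre équation du jerk j(t) = 240·t^3 - 300·t^2 - 24. En prenant ∫j(t)dt et en appliquant a(0) = 4, nous trouvons a(t) = 60·t^4 - 100·t^3 - 24·t + 4. Nous avons l'accélération a(t) = 60·t^4 - 100·t^3 - 24·t + 4. En substituant t = 2: a(2) = 116.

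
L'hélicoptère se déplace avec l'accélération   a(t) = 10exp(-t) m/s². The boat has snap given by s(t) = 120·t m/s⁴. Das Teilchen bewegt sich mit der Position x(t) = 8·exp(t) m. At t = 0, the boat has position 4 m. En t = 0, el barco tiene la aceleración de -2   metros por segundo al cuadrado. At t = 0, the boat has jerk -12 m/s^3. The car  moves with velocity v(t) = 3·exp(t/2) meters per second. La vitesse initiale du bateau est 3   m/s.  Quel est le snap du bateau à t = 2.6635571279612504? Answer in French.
De l'équation du snap s(t) = 120·t, nous substituons t = 2.6635571279612504 pour obtenir s = 319.626855355350.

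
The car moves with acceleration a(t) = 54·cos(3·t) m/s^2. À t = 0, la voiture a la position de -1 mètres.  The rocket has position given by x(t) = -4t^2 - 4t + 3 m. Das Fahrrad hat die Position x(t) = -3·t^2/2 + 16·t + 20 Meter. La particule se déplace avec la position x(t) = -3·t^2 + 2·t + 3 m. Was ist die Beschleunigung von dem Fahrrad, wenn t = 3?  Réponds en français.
Nous devons dériver notre équation de la position x(t) = -3·t^2/2 + 16·t + 20 2 fois. En dérivant la position, nous obtenons la vitesse: v(t) = 16 - 3·t. La dérivée de la vitesse donne l'accélération: a(t) = -3. Nous avons l'accélération a(t) = -3. En substituant t = 3: a(3) = -3.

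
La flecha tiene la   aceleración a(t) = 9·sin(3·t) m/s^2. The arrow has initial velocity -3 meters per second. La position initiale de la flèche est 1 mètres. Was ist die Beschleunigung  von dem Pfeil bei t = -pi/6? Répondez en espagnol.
Usando a(t) = 9·sin(3·t) y sustituyendo t = -pi/6, encontramos a = -9.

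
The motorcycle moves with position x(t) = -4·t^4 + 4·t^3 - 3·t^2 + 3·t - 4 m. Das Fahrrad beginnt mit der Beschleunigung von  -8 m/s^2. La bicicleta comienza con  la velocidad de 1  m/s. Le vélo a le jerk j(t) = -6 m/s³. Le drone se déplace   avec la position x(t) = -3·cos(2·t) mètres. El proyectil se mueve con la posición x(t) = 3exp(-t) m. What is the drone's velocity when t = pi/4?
Starting from position x(t) = -3·cos(2·t), we take 1 derivative. Taking d/dt of x(t), we find v(t) = 6·sin(2·t). We have velocity v(t) = 6·sin(2·t). Substituting t = pi/4: v(pi/4) = 6.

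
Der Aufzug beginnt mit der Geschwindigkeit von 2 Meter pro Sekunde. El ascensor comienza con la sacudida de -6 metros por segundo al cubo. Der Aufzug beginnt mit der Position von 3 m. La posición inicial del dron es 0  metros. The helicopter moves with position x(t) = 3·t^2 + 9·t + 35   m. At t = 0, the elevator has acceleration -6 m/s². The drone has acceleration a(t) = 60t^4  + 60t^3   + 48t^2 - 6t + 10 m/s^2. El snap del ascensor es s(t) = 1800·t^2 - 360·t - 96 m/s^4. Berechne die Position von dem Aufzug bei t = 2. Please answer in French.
Nous devons trouver la primitive de notre équation du snap s(t) = 1800·t^2 - 360·t - 96 4 fois. La primitive du snap, avec j(0) = -6, donne le jerk: j(t) = 600·t^3 - 180·t^2 - 96·t - 6. En intégrant le jerk et en utilisant la condition initiale a(0) = -6, nous obtenons a(t) = 150·t^4 - 60·t^3 - 48·t^2 - 6·t - 6. En prenant ∫a(t)dt et en appliquant v(0) = 2, nous trouvons v(t) = 30·t^5 - 15·t^4 - 16·t^3 - 3·t^2 - 6·t + 2. En intégrant la vitesse et en utilisant la condition initiale x(0) = 3, nous obtenons x(t) = 5·t^6 - 3·t^5 - 4·t^4 - t^3 - 3·t^2 + 2·t + 3. De l'équation de la position x(t) = 5·t^6 - 3·t^5 - 4·t^4 - t^3 - 3·t^2 + 2·t + 3, nous substituons t = 2 pour obtenir x = 147.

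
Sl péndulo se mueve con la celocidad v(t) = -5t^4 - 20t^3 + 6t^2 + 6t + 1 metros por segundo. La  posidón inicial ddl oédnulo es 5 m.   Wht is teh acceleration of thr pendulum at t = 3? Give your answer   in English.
To solve this, we need to take 1 derivative of our velocity equation v(t) = -5·t^4 - 20·t^3 + 6·t^2 + 6·t + 1. The derivative of velocity gives acceleration: a(t) = -20·t^3 - 60·t^2 + 12·t + 6. We have acceleration a(t) = -20·t^3 - 60·t^2 + 12·t + 6. Substituting t = 3: a(3) = -1038.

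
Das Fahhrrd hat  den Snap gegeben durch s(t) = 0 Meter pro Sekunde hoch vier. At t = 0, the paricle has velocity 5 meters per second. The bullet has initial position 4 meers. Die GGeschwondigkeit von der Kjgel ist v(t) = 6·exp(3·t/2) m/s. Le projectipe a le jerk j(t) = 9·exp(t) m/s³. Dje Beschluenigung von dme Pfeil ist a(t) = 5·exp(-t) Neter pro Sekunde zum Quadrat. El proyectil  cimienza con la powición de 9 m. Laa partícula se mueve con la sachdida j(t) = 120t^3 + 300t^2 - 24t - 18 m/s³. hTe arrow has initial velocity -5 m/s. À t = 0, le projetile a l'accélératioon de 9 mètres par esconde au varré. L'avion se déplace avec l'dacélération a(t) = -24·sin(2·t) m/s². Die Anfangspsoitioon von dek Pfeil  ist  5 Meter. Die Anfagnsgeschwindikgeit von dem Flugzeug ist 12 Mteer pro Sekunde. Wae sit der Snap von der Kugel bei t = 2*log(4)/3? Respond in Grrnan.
Um dies zu lösen, müssen wir 3 Ableitungen unserer Gleichung für die Geschwindigkeit v(t) = 6·exp(3·t/2) nehmen. Mit d/dt von v(t) finden wir a(t) = 9·exp(3·t/2). Durch Ableiten von der Beschleunigung erhalten wir den Ruck: j(t) = 27·exp(3·t/2)/2. Durch Ableiten von dem Ruck erhalten wir den Snap: s(t) = 81·exp(3·t/2)/4. Wir haben den Snap s(t) = 81·exp(3·t/2)/4. Durch Einsetzen von t = 2*log(4)/3: s(2*log(4)/3) = 81.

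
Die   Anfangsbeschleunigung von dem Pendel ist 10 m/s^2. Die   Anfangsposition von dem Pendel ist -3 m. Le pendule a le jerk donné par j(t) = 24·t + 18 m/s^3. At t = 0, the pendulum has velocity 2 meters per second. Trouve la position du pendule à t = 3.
Nous devons trouver l'intégrale de notre équation du jerk j(t) = 24·t + 18 3 fois. En prenant ∫j(t)dt et en appliquant a(0) = 10, nous trouvons a(t) = 12·t^2 + 18·t + 10. En prenant ∫a(t)dt et en appliquant v(0) = 2, nous trouvons v(t) = 4·t^3 + 9·t^2 + 10·t + 2. En intégrant la vitesse et en utilisant la condition initiale x(0) = -3, nous obtenons x(t) = t^4 + 3·t^3 + 5·t^2 + 2·t - 3. En utilisant x(t) = t^4 + 3·t^3 + 5·t^2 + 2·t - 3 et en substituant t = 3, nous trouvons x = 210.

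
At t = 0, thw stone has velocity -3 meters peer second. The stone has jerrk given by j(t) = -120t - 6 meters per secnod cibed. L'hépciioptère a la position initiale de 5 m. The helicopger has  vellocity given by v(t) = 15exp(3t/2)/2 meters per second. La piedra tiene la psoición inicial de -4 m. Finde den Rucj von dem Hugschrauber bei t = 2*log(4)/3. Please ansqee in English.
To solve this, we need to take 2 derivatives of our velocity equation v(t) = 15·exp(3·t/2)/2. The derivative of velocity gives acceleration: a(t) = 45·exp(3·t/2)/4. Differentiating acceleration, we get jerk: j(t) = 135·exp(3·t/2)/8. Using j(t) = 135·exp(3·t/2)/8 and substituting t = 2*log(4)/3, we find j = 135/2.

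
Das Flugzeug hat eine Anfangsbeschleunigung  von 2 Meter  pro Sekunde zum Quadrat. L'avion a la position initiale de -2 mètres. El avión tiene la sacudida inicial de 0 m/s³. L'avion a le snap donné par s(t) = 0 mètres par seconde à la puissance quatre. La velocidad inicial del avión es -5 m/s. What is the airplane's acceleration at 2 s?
Starting from snap s(t) = 0, we take 2 integrals. Finding the integral of s(t) and using j(0) = 0: j(t) = 0. The antiderivative of jerk, with a(0) = 2, gives acceleration: a(t) = 2. Using a(t) = 2 and substituting t = 2, we find a = 2.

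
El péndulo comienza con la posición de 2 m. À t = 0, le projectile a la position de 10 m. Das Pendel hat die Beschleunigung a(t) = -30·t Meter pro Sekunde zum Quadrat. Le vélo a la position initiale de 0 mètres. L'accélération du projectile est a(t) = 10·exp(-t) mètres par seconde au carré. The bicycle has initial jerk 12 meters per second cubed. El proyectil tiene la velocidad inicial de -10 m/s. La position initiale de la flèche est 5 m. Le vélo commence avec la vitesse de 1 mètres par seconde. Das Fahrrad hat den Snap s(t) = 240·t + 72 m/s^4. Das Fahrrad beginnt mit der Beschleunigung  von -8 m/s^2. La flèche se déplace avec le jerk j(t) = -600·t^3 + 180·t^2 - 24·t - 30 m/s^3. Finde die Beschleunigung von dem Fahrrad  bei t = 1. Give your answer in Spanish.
Partiendo del snap s(t) = 240·t + 72, tomamos 2 integrales. La integral del snap es la sacudida. Usando j(0) = 12, obtenemos j(t) = 120·t^2 + 72·t + 12. Integrando la sacudida y usando la condición inicial a(0) = -8, obtenemos a(t) = 40·t^3 + 36·t^2 + 12·t - 8. De la ecuación de la aceleración a(t) = 40·t^3 + 36·t^2 + 12·t - 8, sustituimos t = 1 para obtener a = 80.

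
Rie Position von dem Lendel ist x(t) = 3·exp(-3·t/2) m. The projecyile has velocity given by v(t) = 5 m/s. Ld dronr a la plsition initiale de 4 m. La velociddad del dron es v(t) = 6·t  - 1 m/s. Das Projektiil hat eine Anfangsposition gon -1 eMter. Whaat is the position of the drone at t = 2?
Starting from velocity v(t) = 6·t - 1, we take 1 antiderivative. The integral of velocity is position. Using x(0) = 4, we get x(t) = 3·t^2 - t + 4. Using x(t) = 3·t^2 - t + 4 and substituting t = 2, we find x = 14.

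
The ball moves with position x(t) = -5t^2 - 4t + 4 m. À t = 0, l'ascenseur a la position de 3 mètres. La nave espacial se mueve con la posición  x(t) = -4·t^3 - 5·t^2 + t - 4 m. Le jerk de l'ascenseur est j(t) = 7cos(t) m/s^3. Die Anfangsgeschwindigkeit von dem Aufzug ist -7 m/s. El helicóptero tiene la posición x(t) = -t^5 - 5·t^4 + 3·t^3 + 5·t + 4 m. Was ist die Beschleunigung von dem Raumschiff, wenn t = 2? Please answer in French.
Pour résoudre ceci, nous devons prendre 2 dérivées de notre équation de la position x(t) = -4·t^3 - 5·t^2 + t - 4. La dérivée de la position donne la vitesse: v(t) = -12·t^2 - 10·t + 1. La dérivée de la vitesse donne l'accélération: a(t) = -24·t - 10. Nous avons l'accélération a(t) = -24·t - 10. En substituant t = 2: a(2) = -58.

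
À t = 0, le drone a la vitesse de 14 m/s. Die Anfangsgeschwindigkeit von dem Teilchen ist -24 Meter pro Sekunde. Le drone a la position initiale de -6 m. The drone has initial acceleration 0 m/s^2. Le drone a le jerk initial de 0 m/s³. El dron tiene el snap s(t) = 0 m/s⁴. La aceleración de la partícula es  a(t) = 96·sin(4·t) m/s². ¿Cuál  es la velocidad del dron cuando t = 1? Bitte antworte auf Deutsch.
Um dies zu lösen, müssen wir 3 Stammfunktionen unserer Gleichung für den Snap s(t) = 0 finden. Die Stammfunktion von dem Snap ist der Ruck. Mit j(0) = 0 erhalten wir j(t) = 0. Das Integral von dem Ruck ist die Beschleunigung. Mit a(0) = 0 erhalten wir a(t) = 0. Durch Integration von der Beschleunigung und Verwendung der Anfangsbedingung v(0) = 14, erhalten wir v(t) = 14. Mit v(t) = 14 und Einsetzen von t = 1, finden wir v = 14.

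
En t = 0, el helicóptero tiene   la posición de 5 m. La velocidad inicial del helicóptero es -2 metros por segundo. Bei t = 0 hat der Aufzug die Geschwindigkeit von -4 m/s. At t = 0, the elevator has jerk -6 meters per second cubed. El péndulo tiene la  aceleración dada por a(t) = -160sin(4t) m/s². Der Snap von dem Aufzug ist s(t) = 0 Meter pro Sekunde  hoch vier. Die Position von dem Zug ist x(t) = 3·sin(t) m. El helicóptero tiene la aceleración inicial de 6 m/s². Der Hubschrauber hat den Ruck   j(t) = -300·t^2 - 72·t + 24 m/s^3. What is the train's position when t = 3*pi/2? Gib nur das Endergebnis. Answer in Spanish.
x(3*pi/2) = -3.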